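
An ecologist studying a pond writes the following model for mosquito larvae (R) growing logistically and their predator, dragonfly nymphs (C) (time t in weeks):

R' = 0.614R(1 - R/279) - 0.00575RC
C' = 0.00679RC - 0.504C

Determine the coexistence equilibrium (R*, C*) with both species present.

R* ≈ 74.2, C* ≈ 78.4

From dC/dt = 0 with C > 0: 0.00679R* = 0.504, so R* = 74.2.
Substitute into dR/dt = 0: 0.614(1 - 74.2/279) = 0.00575C*.
The bracket is 0.734, giving C* = 0.451/0.00575 = 78.4.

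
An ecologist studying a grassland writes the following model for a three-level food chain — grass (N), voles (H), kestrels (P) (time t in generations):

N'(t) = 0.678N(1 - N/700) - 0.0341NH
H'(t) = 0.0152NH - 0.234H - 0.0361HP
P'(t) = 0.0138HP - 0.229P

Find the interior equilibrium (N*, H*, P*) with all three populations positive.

N* ≈ 116, H* ≈ 16.6, P* ≈ 42.3

From dP/dt = 0: 0.0138H* = 0.229, so H* = 16.6.
From dN/dt = 0: 0.678(1 - N*/700) = 0.0341·16.6, giving N* = 700·(1 - 0.835) = 116.
From dH/dt = 0: 0.0152·116 - 0.234 = 0.0361P*, so P* = 1.53/0.0361 = 42.3.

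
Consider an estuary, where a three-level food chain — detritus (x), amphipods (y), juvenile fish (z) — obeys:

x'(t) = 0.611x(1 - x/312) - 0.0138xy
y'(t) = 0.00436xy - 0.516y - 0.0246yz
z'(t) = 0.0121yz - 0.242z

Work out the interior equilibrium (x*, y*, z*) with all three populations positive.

From dz/dt = 0: 0.0121y* = 0.242, so y* = 20.
From dx/dt = 0: 0.611(1 - x*/312) = 0.0138·20, giving x* = 312·(1 - 0.452) = 171.
From dy/dt = 0: 0.00436·171 - 0.516 = 0.0246z*, so z* = 0.23/0.0246 = 9.34.

x* ≈ 171, y* ≈ 20, z* ≈ 9.34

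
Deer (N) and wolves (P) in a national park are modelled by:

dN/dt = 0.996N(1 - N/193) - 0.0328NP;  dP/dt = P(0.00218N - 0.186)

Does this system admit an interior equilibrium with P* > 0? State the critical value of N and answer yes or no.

Threshold N = 85.3; K > 85.3, so yes, the predator persists.

The predator equation gives dP/dt > 0 only when N > 0.186/0.00218 = 85.3.
Without the predator, N → K = 193. Since 193 > 85.3, the predator can invade and persist.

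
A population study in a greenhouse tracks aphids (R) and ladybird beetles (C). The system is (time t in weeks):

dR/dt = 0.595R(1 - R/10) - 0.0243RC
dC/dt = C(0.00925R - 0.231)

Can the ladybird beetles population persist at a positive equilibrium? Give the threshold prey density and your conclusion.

The predator equation gives dC/dt > 0 only when R > 0.231/0.00925 = 25.
Without the predator, R → K = 10. Since 10 < 25, the predator cannot invade.

Threshold R = 25; K < 25, so no, the predator goes extinct.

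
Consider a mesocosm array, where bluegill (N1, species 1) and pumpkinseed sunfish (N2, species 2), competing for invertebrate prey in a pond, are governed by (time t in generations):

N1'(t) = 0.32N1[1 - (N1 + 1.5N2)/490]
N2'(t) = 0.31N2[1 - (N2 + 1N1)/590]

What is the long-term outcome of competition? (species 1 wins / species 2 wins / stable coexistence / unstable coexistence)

species 2 excludes species 1

Compare the nullcline intercepts: K1/α12 = 490/1.5 = 327 < K2 = 590; K2/α21 = 590/1 = 590 > K1 = 490.
Since the inequalities point opposite ways, species 2 can invade but species 1 cannot.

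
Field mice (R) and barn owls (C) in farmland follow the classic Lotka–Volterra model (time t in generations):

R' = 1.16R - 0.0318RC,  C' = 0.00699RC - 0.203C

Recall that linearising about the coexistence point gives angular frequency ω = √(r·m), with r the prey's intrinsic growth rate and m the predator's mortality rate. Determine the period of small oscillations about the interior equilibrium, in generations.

T ≈ 12.9 generations

Here r = 1.16 and m = 0.203, so r·m = 0.235.
ω = √0.235 = 0.485 per generation, hence T = 2π/ω ≈ 12.9 generations.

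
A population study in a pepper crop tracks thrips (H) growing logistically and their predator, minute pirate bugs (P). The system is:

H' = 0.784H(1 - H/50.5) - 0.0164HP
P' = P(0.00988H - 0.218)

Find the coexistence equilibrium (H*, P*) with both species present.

H* ≈ 22.1, P* ≈ 26.9

From dP/dt = 0 with P > 0: 0.00988H* = 0.218, so H* = 22.1.
Substitute into dH/dt = 0: 0.784(1 - 22.1/50.5) = 0.0164P*.
The bracket is 0.563, giving P* = 0.441/0.0164 = 26.9.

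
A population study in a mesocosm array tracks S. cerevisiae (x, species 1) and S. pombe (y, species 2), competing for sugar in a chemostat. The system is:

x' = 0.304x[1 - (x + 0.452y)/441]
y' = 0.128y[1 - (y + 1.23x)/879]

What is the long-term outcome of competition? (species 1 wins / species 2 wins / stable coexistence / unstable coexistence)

Compare the nullcline intercepts: K1/α12 = 441/0.452 = 976 > K2 = 879; K2/α21 = 879/1.23 = 715 > K1 = 441.
Since both inequalities hold, each species can invade when rare, so the interior equilibrium is stable.

stable coexistence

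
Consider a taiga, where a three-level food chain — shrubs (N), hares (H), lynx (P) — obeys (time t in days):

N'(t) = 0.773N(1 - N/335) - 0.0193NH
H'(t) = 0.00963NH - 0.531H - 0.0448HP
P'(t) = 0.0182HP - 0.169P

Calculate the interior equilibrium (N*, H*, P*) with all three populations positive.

N* ≈ 257, H* ≈ 9.29, P* ≈ 43.5

From dP/dt = 0: 0.0182H* = 0.169, so H* = 9.29.
From dN/dt = 0: 0.773(1 - N*/335) = 0.0193·9.29, giving N* = 335·(1 - 0.232) = 257.
From dH/dt = 0: 0.00963·257 - 0.531 = 0.0448P*, so P* = 1.95/0.0448 = 43.5.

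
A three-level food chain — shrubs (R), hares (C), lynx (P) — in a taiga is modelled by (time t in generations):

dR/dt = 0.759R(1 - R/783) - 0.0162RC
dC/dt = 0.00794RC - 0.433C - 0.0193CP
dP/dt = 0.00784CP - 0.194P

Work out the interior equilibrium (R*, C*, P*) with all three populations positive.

R* ≈ 369, C* ≈ 24.7, P* ≈ 130

From dP/dt = 0: 0.00784C* = 0.194, so C* = 24.7.
From dR/dt = 0: 0.759(1 - R*/783) = 0.0162·24.7, giving R* = 783·(1 - 0.528) = 369.
From dC/dt = 0: 0.00794·369 - 0.433 = 0.0193P*, so P* = 2.5/0.0193 = 130.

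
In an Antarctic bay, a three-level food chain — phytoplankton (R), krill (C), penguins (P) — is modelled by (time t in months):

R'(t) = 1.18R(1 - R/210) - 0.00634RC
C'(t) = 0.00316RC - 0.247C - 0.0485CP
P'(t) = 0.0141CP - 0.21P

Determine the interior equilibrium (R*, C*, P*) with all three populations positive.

From dP/dt = 0: 0.0141C* = 0.21, so C* = 14.9.
From dR/dt = 0: 1.18(1 - R*/210) = 0.00634·14.9, giving R* = 210·(1 - 0.08) = 193.
From dC/dt = 0: 0.00316·193 - 0.247 = 0.0485P*, so P* = 0.363/0.0485 = 7.49.

R* ≈ 193, C* ≈ 14.9, P* ≈ 7.49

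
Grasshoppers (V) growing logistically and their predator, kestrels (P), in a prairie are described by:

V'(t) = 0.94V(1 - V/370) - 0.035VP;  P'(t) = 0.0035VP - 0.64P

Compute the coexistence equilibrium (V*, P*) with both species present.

V* ≈ 183, P* ≈ 13.6

From dP/dt = 0 with P > 0: 0.0035V* = 0.64, so V* = 183.
Substitute into dV/dt = 0: 0.94(1 - 183/370) = 0.035P*.
The bracket is 0.506, giving P* = 0.475/0.035 = 13.6.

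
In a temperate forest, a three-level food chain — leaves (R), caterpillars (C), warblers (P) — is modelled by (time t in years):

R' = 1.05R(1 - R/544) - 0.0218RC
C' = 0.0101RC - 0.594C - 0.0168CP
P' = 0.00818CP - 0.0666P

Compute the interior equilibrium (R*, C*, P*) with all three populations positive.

From dP/dt = 0: 0.00818C* = 0.0666, so C* = 8.14.
From dR/dt = 0: 1.05(1 - R*/544) = 0.0218·8.14, giving R* = 544·(1 - 0.169) = 452.
From dC/dt = 0: 0.0101·452 - 0.594 = 0.0168P*, so P* = 3.97/0.0168 = 236.

R* ≈ 452, C* ≈ 8.14, P* ≈ 236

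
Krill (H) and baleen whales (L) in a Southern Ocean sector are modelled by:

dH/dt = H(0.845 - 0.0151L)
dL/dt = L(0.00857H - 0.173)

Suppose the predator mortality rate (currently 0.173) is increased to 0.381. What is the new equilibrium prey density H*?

At the interior fixed point, setting dL/dt = 0 with L > 0 fixes H* = (predator death rate)/(HL coefficient) — independent of the other coefficients.
With the change, H* = 0.381/0.00857 = 44.5; it rises from 20.2.

H* ≈ 44.5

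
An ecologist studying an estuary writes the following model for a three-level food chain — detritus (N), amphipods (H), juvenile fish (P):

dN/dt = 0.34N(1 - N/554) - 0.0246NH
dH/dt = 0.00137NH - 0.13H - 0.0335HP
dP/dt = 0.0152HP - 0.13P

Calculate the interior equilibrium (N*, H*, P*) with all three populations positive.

N* ≈ 211, H* ≈ 8.55, P* ≈ 4.76

From dP/dt = 0: 0.0152H* = 0.13, so H* = 8.55.
From dN/dt = 0: 0.34(1 - N*/554) = 0.0246·8.55, giving N* = 554·(1 - 0.619) = 211.
From dH/dt = 0: 0.00137·211 - 0.13 = 0.0335P*, so P* = 0.159/0.0335 = 4.76.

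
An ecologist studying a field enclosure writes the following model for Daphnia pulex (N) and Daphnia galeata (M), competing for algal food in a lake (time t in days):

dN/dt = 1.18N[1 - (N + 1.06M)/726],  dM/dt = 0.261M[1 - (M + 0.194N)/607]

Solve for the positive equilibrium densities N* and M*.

N* ≈ 104, M* ≈ 587

Setting both brackets to zero gives the nullclines N + 1.06M = 726 and 0.194N + M = 607.
Substituting M = 607 - 0.194N into the first: N(1 - 1.06·0.194) = 726 - 1.06·607.
So N* = 82.6/0.794 = 104, and then M* = 607 - 0.194·104 = 587.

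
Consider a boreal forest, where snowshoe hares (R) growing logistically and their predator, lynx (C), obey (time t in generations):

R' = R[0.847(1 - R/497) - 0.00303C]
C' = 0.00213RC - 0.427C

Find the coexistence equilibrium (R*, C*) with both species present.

From dC/dt = 0 with C > 0: 0.00213R* = 0.427, so R* = 200.
Substitute into dR/dt = 0: 0.847(1 - 200/497) = 0.00303C*.
The bracket is 0.597, giving C* = 0.505/0.00303 = 167.

R* ≈ 200, C* ≈ 167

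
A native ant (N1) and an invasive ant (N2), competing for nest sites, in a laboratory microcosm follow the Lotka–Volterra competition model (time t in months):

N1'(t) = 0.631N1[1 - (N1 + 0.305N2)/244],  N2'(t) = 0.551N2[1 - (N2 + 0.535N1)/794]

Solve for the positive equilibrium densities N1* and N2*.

N1* ≈ 2.19, N2* ≈ 793

Setting both brackets to zero gives the nullclines N1 + 0.305N2 = 244 and 0.535N1 + N2 = 794.
Substituting N2 = 794 - 0.535N1 into the first: N1(1 - 0.305·0.535) = 244 - 0.305·794.
So N1* = 1.83/0.837 = 2.19, and then N2* = 794 - 0.535·2.19 = 793.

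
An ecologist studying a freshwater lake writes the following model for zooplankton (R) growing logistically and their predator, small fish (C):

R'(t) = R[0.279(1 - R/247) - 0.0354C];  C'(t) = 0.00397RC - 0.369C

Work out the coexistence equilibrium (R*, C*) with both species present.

R* ≈ 92.9, C* ≈ 4.92

From dC/dt = 0 with C > 0: 0.00397R* = 0.369, so R* = 92.9.
Substitute into dR/dt = 0: 0.279(1 - 92.9/247) = 0.0354C*.
The bracket is 0.624, giving C* = 0.174/0.0354 = 4.92.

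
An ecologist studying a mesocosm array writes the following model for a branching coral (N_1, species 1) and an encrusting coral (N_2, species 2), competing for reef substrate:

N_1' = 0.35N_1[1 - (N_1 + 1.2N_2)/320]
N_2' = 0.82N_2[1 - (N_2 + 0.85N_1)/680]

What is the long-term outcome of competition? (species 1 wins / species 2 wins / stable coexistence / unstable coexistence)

Compare the nullcline intercepts: K1/α12 = 320/1.2 = 267 < K2 = 680; K2/α21 = 680/0.85 = 800 > K1 = 320.
Since the inequalities point opposite ways, species 2 can invade but species 1 cannot.

species 2 excludes species 1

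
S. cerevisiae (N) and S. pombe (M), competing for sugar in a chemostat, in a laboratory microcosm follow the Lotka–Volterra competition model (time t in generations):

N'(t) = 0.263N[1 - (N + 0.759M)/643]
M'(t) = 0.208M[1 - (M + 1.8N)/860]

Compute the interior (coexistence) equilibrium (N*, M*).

N* ≈ 26.6, M* ≈ 812

Setting both brackets to zero gives the nullclines N + 0.759M = 643 and 1.8N + M = 860.
Substituting M = 860 - 1.8N into the first: N(1 - 0.759·1.8) = 643 - 0.759·860.
So N* = -9.74/-0.366 = 26.6, and then M* = 860 - 1.8·26.6 = 812.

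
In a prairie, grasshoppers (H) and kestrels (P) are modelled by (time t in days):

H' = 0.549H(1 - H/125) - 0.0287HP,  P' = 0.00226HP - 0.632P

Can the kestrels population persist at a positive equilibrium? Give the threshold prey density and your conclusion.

Threshold H = 280; K < 280, so no, the predator goes extinct.

The predator equation gives dP/dt > 0 only when H > 0.632/0.00226 = 280.
Without the predator, H → K = 125. Since 125 < 280, the predator cannot invade.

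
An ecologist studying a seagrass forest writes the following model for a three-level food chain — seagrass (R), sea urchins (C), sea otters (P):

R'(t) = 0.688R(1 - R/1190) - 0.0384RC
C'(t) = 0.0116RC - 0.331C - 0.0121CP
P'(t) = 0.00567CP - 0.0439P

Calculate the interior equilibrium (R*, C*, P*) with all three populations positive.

R* ≈ 676, C* ≈ 7.74, P* ≈ 620

From dP/dt = 0: 0.00567C* = 0.0439, so C* = 7.74.
From dR/dt = 0: 0.688(1 - R*/1190) = 0.0384·7.74, giving R* = 1190·(1 - 0.432) = 676.
From dC/dt = 0: 0.0116·676 - 0.331 = 0.0121P*, so P* = 7.51/0.0121 = 620.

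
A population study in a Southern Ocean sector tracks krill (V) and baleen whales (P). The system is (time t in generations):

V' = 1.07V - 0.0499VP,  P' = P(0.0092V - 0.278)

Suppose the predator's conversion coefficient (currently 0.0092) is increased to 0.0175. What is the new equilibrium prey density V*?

V* ≈ 15.9

At the interior fixed point, setting dP/dt = 0 with P > 0 fixes V* = (predator death rate)/(VP coefficient) — independent of the other coefficients.
With the change, V* = 0.278/0.0175 = 15.9; it falls from 30.2.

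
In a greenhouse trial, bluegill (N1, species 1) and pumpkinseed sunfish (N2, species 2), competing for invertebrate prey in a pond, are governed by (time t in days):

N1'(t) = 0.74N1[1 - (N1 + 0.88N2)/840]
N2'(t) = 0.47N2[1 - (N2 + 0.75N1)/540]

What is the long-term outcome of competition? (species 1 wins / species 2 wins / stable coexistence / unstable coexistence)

species 1 excludes species 2

Compare the nullcline intercepts: K1/α12 = 840/0.88 = 955 > K2 = 540; K2/α21 = 540/0.75 = 720 < K1 = 840.
Since the inequalities point opposite ways, species 1 can invade but species 2 cannot.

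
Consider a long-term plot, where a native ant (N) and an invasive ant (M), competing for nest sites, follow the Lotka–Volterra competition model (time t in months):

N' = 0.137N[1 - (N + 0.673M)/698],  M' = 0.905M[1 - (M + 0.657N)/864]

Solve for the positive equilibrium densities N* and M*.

Setting both brackets to zero gives the nullclines N + 0.673M = 698 and 0.657N + M = 864.
Substituting M = 864 - 0.657N into the first: N(1 - 0.673·0.657) = 698 - 0.673·864.
So N* = 117/0.558 = 209, and then M* = 864 - 0.657·209 = 727.

N* ≈ 209, M* ≈ 727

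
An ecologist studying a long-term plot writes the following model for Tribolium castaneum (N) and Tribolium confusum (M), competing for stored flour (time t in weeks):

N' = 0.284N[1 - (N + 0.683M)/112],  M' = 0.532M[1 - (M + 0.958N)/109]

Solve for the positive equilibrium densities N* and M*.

N* ≈ 109, M* ≈ 4.93

Setting both brackets to zero gives the nullclines N + 0.683M = 112 and 0.958N + M = 109.
Substituting M = 109 - 0.958N into the first: N(1 - 0.683·0.958) = 112 - 0.683·109.
So N* = 37.6/0.346 = 109, and then M* = 109 - 0.958·109 = 4.93.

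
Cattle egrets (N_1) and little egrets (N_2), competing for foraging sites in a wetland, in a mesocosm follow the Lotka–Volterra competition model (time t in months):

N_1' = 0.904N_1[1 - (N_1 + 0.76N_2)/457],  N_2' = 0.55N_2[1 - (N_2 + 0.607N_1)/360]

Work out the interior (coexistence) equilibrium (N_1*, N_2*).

Setting both brackets to zero gives the nullclines N_1 + 0.76N_2 = 457 and 0.607N_1 + N_2 = 360.
Substituting N_2 = 360 - 0.607N_1 into the first: N_1(1 - 0.76·0.607) = 457 - 0.76·360.
So N_1* = 183/0.539 = 340, and then N_2* = 360 - 0.607·340 = 153.

N_1* ≈ 340, N_2* ≈ 153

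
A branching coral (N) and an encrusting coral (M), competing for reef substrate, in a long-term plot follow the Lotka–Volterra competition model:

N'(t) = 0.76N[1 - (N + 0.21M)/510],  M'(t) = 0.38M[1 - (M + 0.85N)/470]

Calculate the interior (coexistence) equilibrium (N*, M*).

Setting both brackets to zero gives the nullclines N + 0.21M = 510 and 0.85N + M = 470.
Substituting M = 470 - 0.85N into the first: N(1 - 0.21·0.85) = 510 - 0.21·470.
So N* = 411/0.822 = 501, and then M* = 470 - 0.85·501 = 44.4.

N* ≈ 501, M* ≈ 44.4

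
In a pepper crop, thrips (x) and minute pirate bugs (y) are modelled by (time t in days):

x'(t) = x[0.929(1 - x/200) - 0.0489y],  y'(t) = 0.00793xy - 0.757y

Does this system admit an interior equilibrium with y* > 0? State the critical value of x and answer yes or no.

Threshold x = 95.5; K > 95.5, so yes, the predator persists.

The predator equation gives dy/dt > 0 only when x > 0.757/0.00793 = 95.5.
Without the predator, x → K = 200. Since 200 > 95.5, the predator can invade and persist.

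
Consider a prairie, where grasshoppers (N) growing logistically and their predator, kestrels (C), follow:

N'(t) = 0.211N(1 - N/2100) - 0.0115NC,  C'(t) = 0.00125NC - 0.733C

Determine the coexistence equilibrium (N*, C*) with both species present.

N* ≈ 586, C* ≈ 13.2

From dC/dt = 0 with C > 0: 0.00125N* = 0.733, so N* = 586.
Substitute into dN/dt = 0: 0.211(1 - 586/2100) = 0.0115C*.
The bracket is 0.721, giving C* = 0.152/0.0115 = 13.2.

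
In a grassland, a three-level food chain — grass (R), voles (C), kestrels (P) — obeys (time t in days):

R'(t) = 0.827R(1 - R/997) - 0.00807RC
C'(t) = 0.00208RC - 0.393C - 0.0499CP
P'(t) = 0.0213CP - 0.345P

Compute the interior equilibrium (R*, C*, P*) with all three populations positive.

R* ≈ 839, C* ≈ 16.2, P* ≈ 27.1

From dP/dt = 0: 0.0213C* = 0.345, so C* = 16.2.
From dR/dt = 0: 0.827(1 - R*/997) = 0.00807·16.2, giving R* = 997·(1 - 0.158) = 839.
From dC/dt = 0: 0.00208·839 - 0.393 = 0.0499P*, so P* = 1.35/0.0499 = 27.1.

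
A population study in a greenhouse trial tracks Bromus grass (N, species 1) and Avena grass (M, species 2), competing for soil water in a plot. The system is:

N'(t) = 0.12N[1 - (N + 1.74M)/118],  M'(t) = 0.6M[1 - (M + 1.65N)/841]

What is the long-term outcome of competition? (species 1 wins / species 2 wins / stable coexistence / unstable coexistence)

Compare the nullcline intercepts: K1/α12 = 118/1.74 = 67.8 < K2 = 841; K2/α21 = 841/1.65 = 510 > K1 = 118.
Since the inequalities point opposite ways, species 2 can invade but species 1 cannot.

species 2 excludes species 1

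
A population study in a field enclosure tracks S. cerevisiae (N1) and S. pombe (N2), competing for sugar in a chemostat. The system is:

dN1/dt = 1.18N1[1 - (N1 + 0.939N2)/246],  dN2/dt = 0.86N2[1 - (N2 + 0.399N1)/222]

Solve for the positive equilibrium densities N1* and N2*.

Setting both brackets to zero gives the nullclines N1 + 0.939N2 = 246 and 0.399N1 + N2 = 222.
Substituting N2 = 222 - 0.399N1 into the first: N1(1 - 0.939·0.399) = 246 - 0.939·222.
So N1* = 37.5/0.625 = 60, and then N2* = 222 - 0.399·60 = 198.

N1* ≈ 60, N2* ≈ 198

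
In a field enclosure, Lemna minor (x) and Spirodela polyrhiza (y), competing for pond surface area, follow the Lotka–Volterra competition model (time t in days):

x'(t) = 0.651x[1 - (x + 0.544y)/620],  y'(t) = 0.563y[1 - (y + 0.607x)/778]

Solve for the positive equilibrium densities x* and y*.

Setting both brackets to zero gives the nullclines x + 0.544y = 620 and 0.607x + y = 778.
Substituting y = 778 - 0.607x into the first: x(1 - 0.544·0.607) = 620 - 0.544·778.
So x* = 197/0.67 = 294, and then y* = 778 - 0.607·294 = 600.

x* ≈ 294, y* ≈ 600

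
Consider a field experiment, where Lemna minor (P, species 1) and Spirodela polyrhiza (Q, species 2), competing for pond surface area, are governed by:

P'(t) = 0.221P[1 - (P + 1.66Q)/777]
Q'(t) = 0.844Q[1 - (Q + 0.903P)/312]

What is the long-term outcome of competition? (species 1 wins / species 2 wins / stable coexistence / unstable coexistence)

species 1 excludes species 2

Compare the nullcline intercepts: K1/α12 = 777/1.66 = 468 > K2 = 312; K2/α21 = 312/0.903 = 346 < K1 = 777.
Since the inequalities point opposite ways, species 1 can invade but species 2 cannot.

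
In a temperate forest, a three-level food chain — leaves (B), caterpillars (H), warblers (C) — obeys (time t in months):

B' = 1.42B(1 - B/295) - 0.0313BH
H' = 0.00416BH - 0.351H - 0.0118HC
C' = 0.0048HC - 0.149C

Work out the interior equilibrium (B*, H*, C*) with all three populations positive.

B* ≈ 93.2, H* ≈ 31, C* ≈ 3.09

From dC/dt = 0: 0.0048H* = 0.149, so H* = 31.
From dB/dt = 0: 1.42(1 - B*/295) = 0.0313·31, giving B* = 295·(1 - 0.684) = 93.2.
From dH/dt = 0: 0.00416·93.2 - 0.351 = 0.0118C*, so C* = 0.0365/0.0118 = 3.09.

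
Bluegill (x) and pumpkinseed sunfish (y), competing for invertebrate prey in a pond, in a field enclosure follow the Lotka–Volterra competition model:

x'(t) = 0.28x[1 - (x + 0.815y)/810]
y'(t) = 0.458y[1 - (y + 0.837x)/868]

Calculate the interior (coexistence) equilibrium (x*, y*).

Setting both brackets to zero gives the nullclines x + 0.815y = 810 and 0.837x + y = 868.
Substituting y = 868 - 0.837x into the first: x(1 - 0.815·0.837) = 810 - 0.815·868.
So x* = 103/0.318 = 323, and then y* = 868 - 0.837·323 = 598.

x* ≈ 323, y* ≈ 598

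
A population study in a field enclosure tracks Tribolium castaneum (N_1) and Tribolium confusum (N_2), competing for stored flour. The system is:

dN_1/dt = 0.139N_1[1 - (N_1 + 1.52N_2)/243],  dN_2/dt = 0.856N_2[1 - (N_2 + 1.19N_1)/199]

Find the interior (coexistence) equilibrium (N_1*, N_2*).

N_1* ≈ 73.5, N_2* ≈ 111

Setting both brackets to zero gives the nullclines N_1 + 1.52N_2 = 243 and 1.19N_1 + N_2 = 199.
Substituting N_2 = 199 - 1.19N_1 into the first: N_1(1 - 1.52·1.19) = 243 - 1.52·199.
So N_1* = -59.5/-0.809 = 73.5, and then N_2* = 199 - 1.19·73.5 = 111.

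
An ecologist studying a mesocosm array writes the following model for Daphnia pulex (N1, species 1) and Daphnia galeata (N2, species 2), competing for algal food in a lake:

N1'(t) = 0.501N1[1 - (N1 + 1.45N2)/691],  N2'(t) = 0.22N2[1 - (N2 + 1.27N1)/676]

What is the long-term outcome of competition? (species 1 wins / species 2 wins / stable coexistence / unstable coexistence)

unstable coexistence (outcome depends on initial conditions)

Compare the nullcline intercepts: K1/α12 = 691/1.45 = 477 < K2 = 676; K2/α21 = 676/1.27 = 532 < K1 = 691.
Since both are reversed, neither can invade when rare; the interior point is a saddle.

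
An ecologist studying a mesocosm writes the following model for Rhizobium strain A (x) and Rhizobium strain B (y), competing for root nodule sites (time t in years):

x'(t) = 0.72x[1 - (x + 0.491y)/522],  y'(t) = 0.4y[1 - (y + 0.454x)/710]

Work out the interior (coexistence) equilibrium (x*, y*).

x* ≈ 223, y* ≈ 609

Setting both brackets to zero gives the nullclines x + 0.491y = 522 and 0.454x + y = 710.
Substituting y = 710 - 0.454x into the first: x(1 - 0.491·0.454) = 522 - 0.491·710.
So x* = 173/0.777 = 223, and then y* = 710 - 0.454·223 = 609.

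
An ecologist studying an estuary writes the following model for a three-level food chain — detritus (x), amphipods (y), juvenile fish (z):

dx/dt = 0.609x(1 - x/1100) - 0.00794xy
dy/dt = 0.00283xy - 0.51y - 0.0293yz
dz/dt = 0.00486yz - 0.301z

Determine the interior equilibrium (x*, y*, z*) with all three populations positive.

From dz/dt = 0: 0.00486y* = 0.301, so y* = 61.9.
From dx/dt = 0: 0.609(1 - x*/1100) = 0.00794·61.9, giving x* = 1100·(1 - 0.807) = 212.
From dy/dt = 0: 0.00283·212 - 0.51 = 0.0293z*, so z* = 0.0893/0.0293 = 3.05.

x* ≈ 212, y* ≈ 61.9, z* ≈ 3.05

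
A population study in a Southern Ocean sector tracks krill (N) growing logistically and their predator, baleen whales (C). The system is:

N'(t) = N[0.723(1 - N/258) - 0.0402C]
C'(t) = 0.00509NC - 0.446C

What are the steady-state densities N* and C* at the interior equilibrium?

N* ≈ 87.6, C* ≈ 11.9

From dC/dt = 0 with C > 0: 0.00509N* = 0.446, so N* = 87.6.
Substitute into dN/dt = 0: 0.723(1 - 87.6/258) = 0.0402C*.
The bracket is 0.66, giving C* = 0.477/0.0402 = 11.9.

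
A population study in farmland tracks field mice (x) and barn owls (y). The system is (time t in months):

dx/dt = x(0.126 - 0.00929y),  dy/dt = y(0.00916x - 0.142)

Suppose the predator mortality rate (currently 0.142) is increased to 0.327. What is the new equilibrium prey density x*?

x* ≈ 35.7

At the interior fixed point, setting dy/dt = 0 with y > 0 fixes x* = (predator death rate)/(xy coefficient) — independent of the other coefficients.
With the change, x* = 0.327/0.00916 = 35.7; it rises from 15.5.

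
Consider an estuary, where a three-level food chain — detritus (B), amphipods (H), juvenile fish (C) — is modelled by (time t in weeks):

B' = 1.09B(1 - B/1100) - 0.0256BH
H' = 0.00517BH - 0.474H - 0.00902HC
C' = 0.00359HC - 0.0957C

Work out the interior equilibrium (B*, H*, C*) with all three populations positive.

B* ≈ 411, H* ≈ 26.7, C* ≈ 183

From dC/dt = 0: 0.00359H* = 0.0957, so H* = 26.7.
From dB/dt = 0: 1.09(1 - B*/1100) = 0.0256·26.7, giving B* = 1100·(1 - 0.626) = 411.
From dH/dt = 0: 0.00517·411 - 0.474 = 0.00902C*, so C* = 1.65/0.00902 = 183.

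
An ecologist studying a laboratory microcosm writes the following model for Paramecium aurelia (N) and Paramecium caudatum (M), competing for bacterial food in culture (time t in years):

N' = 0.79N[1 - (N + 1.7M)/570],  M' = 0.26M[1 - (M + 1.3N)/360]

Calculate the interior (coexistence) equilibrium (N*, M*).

N* ≈ 34.7, M* ≈ 315

Setting both brackets to zero gives the nullclines N + 1.7M = 570 and 1.3N + M = 360.
Substituting M = 360 - 1.3N into the first: N(1 - 1.7·1.3) = 570 - 1.7·360.
So N* = -42/-1.21 = 34.7, and then M* = 360 - 1.3·34.7 = 315.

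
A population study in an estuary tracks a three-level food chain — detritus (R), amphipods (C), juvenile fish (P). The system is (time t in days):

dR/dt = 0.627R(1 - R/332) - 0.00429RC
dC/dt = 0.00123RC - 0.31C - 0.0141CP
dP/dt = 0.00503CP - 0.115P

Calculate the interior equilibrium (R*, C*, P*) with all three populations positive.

R* ≈ 280, C* ≈ 22.9, P* ≈ 2.45

From dP/dt = 0: 0.00503C* = 0.115, so C* = 22.9.
From dR/dt = 0: 0.627(1 - R*/332) = 0.00429·22.9, giving R* = 332·(1 - 0.156) = 280.
From dC/dt = 0: 0.00123·280 - 0.31 = 0.0141P*, so P* = 0.0345/0.0141 = 2.45.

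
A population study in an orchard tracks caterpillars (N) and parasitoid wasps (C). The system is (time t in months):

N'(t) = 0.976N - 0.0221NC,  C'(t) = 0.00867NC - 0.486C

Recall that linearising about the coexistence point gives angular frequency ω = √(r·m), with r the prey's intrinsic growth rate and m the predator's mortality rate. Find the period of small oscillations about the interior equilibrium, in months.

T ≈ 9.12 months

Here r = 0.976 and m = 0.486, so r·m = 0.474.
ω = √0.474 = 0.689 per month, hence T = 2π/ω ≈ 9.12 months.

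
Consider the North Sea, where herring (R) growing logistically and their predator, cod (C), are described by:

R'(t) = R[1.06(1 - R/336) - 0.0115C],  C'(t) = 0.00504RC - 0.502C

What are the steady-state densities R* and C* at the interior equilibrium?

R* ≈ 99.6, C* ≈ 64.9

From dC/dt = 0 with C > 0: 0.00504R* = 0.502, so R* = 99.6.
Substitute into dR/dt = 0: 1.06(1 - 99.6/336) = 0.0115C*.
The bracket is 0.704, giving C* = 0.746/0.0115 = 64.9.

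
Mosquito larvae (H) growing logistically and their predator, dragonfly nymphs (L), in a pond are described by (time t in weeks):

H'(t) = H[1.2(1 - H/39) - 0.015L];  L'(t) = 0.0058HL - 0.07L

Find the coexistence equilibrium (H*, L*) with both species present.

H* ≈ 12.1, L* ≈ 55.2

From dL/dt = 0 with L > 0: 0.0058H* = 0.07, so H* = 12.1.
Substitute into dH/dt = 0: 1.2(1 - 12.1/39) = 0.015L*.
The bracket is 0.691, giving L* = 0.829/0.015 = 55.2.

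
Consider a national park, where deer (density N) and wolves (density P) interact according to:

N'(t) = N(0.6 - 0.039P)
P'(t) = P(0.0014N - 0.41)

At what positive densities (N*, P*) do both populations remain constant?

N* ≈ 293, P* ≈ 15.4

Set dP/dt = 0 with P > 0: 0.0014N - 0.41 = 0, so N* = 0.41/0.0014 = 293.
Set dN/dt = 0 with N > 0: 0.6 - 0.039P = 0, so P* = 0.6/0.039 = 15.4.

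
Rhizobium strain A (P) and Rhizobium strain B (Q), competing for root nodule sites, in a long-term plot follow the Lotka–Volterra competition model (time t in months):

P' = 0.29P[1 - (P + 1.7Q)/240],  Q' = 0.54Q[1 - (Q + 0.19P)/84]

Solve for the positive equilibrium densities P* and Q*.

P* ≈ 144, Q* ≈ 56.7

Setting both brackets to zero gives the nullclines P + 1.7Q = 240 and 0.19P + Q = 84.
Substituting Q = 84 - 0.19P into the first: P(1 - 1.7·0.19) = 240 - 1.7·84.
So P* = 97.2/0.677 = 144, and then Q* = 84 - 0.19·144 = 56.7.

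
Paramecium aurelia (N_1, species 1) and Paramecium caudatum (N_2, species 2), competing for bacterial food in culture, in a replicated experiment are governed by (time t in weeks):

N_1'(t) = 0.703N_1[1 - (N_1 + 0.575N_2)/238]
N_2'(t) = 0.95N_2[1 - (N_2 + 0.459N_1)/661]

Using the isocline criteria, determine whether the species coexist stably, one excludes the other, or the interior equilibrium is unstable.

species 2 excludes species 1

Compare the nullcline intercepts: K1/α12 = 238/0.575 = 414 < K2 = 661; K2/α21 = 661/0.459 = 1440 > K1 = 238.
Since the inequalities point opposite ways, species 2 can invade but species 1 cannot.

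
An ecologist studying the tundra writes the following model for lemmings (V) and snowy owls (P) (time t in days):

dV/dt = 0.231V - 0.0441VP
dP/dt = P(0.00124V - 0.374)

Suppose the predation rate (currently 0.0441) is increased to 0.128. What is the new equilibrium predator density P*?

At the interior fixed point, setting dV/dt = 0 with V > 0 fixes P* = (prey growth rate)/(VP coefficient) — independent of the other coefficients.
With the change, P* = 0.231/0.128 = 1.8; it falls from 5.24.

P* ≈ 1.8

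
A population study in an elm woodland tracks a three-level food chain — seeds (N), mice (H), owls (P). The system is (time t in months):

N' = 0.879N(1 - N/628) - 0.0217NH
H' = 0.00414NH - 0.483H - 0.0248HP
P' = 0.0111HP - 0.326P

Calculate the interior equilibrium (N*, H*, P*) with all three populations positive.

N* ≈ 173, H* ≈ 29.4, P* ≈ 9.35

From dP/dt = 0: 0.0111H* = 0.326, so H* = 29.4.
From dN/dt = 0: 0.879(1 - N*/628) = 0.0217·29.4, giving N* = 628·(1 - 0.725) = 173.
From dH/dt = 0: 0.00414·173 - 0.483 = 0.0248P*, so P* = 0.232/0.0248 = 9.35.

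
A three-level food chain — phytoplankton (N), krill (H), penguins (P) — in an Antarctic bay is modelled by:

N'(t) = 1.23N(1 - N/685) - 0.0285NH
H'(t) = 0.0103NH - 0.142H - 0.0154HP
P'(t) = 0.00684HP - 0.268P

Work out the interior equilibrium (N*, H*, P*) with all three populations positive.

From dP/dt = 0: 0.00684H* = 0.268, so H* = 39.2.
From dN/dt = 0: 1.23(1 - N*/685) = 0.0285·39.2, giving N* = 685·(1 - 0.908) = 63.1.
From dH/dt = 0: 0.0103·63.1 - 0.142 = 0.0154P*, so P* = 0.508/0.0154 = 33.

N* ≈ 63.1, H* ≈ 39.2, P* ≈ 33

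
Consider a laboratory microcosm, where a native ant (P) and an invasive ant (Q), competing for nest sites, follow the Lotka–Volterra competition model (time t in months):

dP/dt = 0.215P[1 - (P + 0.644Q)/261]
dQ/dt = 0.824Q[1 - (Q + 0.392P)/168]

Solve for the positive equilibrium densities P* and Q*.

P* ≈ 204, Q* ≈ 87.9

Setting both brackets to zero gives the nullclines P + 0.644Q = 261 and 0.392P + Q = 168.
Substituting Q = 168 - 0.392P into the first: P(1 - 0.644·0.392) = 261 - 0.644·168.
So P* = 153/0.748 = 204, and then Q* = 168 - 0.392·204 = 87.9.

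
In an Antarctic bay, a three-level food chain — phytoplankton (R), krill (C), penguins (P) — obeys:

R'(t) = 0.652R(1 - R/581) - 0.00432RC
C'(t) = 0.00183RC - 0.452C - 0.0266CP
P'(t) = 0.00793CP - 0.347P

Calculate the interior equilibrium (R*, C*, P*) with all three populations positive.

From dP/dt = 0: 0.00793C* = 0.347, so C* = 43.8.
From dR/dt = 0: 0.652(1 - R*/581) = 0.00432·43.8, giving R* = 581·(1 - 0.29) = 413.
From dC/dt = 0: 0.00183·413 - 0.452 = 0.0266P*, so P* = 0.303/0.0266 = 11.4.

R* ≈ 413, C* ≈ 43.8, P* ≈ 11.4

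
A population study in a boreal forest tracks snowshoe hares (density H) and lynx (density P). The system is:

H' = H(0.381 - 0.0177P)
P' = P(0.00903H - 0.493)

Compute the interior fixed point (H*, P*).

H* ≈ 54.6, P* ≈ 21.5

Set dP/dt = 0 with P > 0: 0.00903H - 0.493 = 0, so H* = 0.493/0.00903 = 54.6.
Set dH/dt = 0 with H > 0: 0.381 - 0.0177P = 0, so P* = 0.381/0.0177 = 21.5.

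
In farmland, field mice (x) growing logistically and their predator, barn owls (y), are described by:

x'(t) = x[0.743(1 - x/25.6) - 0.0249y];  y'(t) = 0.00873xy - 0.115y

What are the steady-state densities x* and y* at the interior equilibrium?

x* ≈ 13.2, y* ≈ 14.5

From dy/dt = 0 with y > 0: 0.00873x* = 0.115, so x* = 13.2.
Substitute into dx/dt = 0: 0.743(1 - 13.2/25.6) = 0.0249y*.
The bracket is 0.485, giving y* = 0.361/0.0249 = 14.5.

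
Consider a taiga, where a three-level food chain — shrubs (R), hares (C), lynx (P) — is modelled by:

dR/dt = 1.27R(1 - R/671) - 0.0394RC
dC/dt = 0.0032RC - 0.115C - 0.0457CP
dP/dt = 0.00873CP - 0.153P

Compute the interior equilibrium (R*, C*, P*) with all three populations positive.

From dP/dt = 0: 0.00873C* = 0.153, so C* = 17.5.
From dR/dt = 0: 1.27(1 - R*/671) = 0.0394·17.5, giving R* = 671·(1 - 0.544) = 306.
From dC/dt = 0: 0.0032·306 - 0.115 = 0.0457P*, so P* = 0.865/0.0457 = 18.9.

R* ≈ 306, C* ≈ 17.5, P* ≈ 18.9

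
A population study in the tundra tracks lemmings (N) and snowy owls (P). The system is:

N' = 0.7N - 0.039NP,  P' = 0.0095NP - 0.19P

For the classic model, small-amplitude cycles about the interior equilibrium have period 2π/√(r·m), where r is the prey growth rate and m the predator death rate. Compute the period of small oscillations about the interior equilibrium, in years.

T ≈ 17.2 years

Here r = 0.7 and m = 0.19, so r·m = 0.133.
ω = √0.133 = 0.365 per year, hence T = 2π/ω ≈ 17.2 years.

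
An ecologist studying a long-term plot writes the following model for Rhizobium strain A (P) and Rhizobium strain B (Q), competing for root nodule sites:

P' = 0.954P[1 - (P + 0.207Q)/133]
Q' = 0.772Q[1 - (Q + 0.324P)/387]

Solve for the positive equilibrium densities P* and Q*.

P* ≈ 56.7, Q* ≈ 369

Setting both brackets to zero gives the nullclines P + 0.207Q = 133 and 0.324P + Q = 387.
Substituting Q = 387 - 0.324P into the first: P(1 - 0.207·0.324) = 133 - 0.207·387.
So P* = 52.9/0.933 = 56.7, and then Q* = 387 - 0.324·56.7 = 369.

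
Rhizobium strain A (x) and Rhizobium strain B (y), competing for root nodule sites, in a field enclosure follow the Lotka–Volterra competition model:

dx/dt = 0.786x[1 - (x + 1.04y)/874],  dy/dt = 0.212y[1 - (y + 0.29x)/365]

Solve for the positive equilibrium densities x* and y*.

x* ≈ 708, y* ≈ 160

Setting both brackets to zero gives the nullclines x + 1.04y = 874 and 0.29x + y = 365.
Substituting y = 365 - 0.29x into the first: x(1 - 1.04·0.29) = 874 - 1.04·365.
So x* = 494/0.698 = 708, and then y* = 365 - 0.29·708 = 160.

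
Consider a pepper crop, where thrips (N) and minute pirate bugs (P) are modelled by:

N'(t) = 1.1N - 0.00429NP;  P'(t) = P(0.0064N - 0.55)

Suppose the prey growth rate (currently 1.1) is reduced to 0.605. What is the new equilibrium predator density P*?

At the interior fixed point, setting dN/dt = 0 with N > 0 fixes P* = (prey growth rate)/(NP coefficient) — independent of the other coefficients.
With the change, P* = 0.605/0.00429 = 141; it falls from 256.

P* ≈ 141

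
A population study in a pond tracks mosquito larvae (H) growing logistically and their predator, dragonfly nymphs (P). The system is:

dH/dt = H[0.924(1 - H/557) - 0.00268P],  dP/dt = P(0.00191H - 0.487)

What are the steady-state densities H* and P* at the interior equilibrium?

From dP/dt = 0 with P > 0: 0.00191H* = 0.487, so H* = 255.
Substitute into dH/dt = 0: 0.924(1 - 255/557) = 0.00268P*.
The bracket is 0.542, giving P* = 0.501/0.00268 = 187.

H* ≈ 255, P* ≈ 187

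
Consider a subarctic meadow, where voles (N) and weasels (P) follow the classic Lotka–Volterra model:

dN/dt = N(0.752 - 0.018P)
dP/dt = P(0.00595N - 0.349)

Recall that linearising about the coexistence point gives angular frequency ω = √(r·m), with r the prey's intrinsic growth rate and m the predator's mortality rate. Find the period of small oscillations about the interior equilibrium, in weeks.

T ≈ 12.3 weeks

Here r = 0.752 and m = 0.349, so r·m = 0.262.
ω = √0.262 = 0.512 per week, hence T = 2π/ω ≈ 12.3 weeks.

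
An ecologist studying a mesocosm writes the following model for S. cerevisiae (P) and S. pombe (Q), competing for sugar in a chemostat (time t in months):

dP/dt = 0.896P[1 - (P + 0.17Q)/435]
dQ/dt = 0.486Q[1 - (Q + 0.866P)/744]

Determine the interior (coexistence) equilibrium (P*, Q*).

P* ≈ 362, Q* ≈ 431

Setting both brackets to zero gives the nullclines P + 0.17Q = 435 and 0.866P + Q = 744.
Substituting Q = 744 - 0.866P into the first: P(1 - 0.17·0.866) = 435 - 0.17·744.
So P* = 309/0.853 = 362, and then Q* = 744 - 0.866·362 = 431.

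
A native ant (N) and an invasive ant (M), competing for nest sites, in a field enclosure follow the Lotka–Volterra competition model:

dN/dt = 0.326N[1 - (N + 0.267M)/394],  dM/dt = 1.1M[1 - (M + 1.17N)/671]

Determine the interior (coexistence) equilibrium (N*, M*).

Setting both brackets to zero gives the nullclines N + 0.267M = 394 and 1.17N + M = 671.
Substituting M = 671 - 1.17N into the first: N(1 - 0.267·1.17) = 394 - 0.267·671.
So N* = 215/0.688 = 312, and then M* = 671 - 1.17·312 = 305.

N* ≈ 312, M* ≈ 305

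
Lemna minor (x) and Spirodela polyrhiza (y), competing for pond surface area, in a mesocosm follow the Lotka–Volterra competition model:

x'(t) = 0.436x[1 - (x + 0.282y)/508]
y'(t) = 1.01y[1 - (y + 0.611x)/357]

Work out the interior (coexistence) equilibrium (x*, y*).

Setting both brackets to zero gives the nullclines x + 0.282y = 508 and 0.611x + y = 357.
Substituting y = 357 - 0.611x into the first: x(1 - 0.282·0.611) = 508 - 0.282·357.
So x* = 407/0.828 = 492, and then y* = 357 - 0.611·492 = 56.3.

x* ≈ 492, y* ≈ 56.3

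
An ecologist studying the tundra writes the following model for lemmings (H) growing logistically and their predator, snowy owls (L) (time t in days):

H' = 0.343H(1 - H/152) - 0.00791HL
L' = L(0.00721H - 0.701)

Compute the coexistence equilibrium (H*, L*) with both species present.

H* ≈ 97.2, L* ≈ 15.6

From dL/dt = 0 with L > 0: 0.00721H* = 0.701, so H* = 97.2.
Substitute into dH/dt = 0: 0.343(1 - 97.2/152) = 0.00791L*.
The bracket is 0.36, giving L* = 0.124/0.00791 = 15.6.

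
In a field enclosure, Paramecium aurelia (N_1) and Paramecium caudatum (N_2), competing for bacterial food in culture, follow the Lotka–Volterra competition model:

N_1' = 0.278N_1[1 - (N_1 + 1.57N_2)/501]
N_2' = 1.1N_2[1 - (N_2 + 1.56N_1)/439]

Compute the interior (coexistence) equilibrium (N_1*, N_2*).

N_1* ≈ 130, N_2* ≈ 236

Setting both brackets to zero gives the nullclines N_1 + 1.57N_2 = 501 and 1.56N_1 + N_2 = 439.
Substituting N_2 = 439 - 1.56N_1 into the first: N_1(1 - 1.57·1.56) = 501 - 1.57·439.
So N_1* = -188/-1.45 = 130, and then N_2* = 439 - 1.56·130 = 236.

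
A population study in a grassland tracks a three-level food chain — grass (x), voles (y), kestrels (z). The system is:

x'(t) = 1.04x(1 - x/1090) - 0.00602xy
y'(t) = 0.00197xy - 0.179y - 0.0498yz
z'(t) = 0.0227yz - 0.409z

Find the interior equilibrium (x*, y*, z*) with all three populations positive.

From dz/dt = 0: 0.0227y* = 0.409, so y* = 18.
From dx/dt = 0: 1.04(1 - x*/1090) = 0.00602·18, giving x* = 1090·(1 - 0.104) = 976.
From dy/dt = 0: 0.00197·976 - 0.179 = 0.0498z*, so z* = 1.74/0.0498 = 35.

x* ≈ 976, y* ≈ 18, z* ≈ 35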